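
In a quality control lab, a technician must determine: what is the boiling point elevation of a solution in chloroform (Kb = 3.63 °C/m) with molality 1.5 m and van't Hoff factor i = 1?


ΔTb = Kb × m × i
= 3.63 × 1.5 × 1
= 5.445 °C

5.445 °C


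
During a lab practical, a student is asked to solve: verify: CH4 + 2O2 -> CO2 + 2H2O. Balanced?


Equation: CH4 + 2O2 -> CO2 + 2H2O
Check atoms: C: 1=1, H: 4=4, O: 4=4
Balanced

Yes, balanced


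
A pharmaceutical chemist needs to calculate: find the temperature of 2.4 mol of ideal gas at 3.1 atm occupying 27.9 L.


PV = nRT  (R = 0.08206 L·atm/(mol·K))
T = PV/(nR) = 3.1×27.9/(2.4×0.08206)
= 86.49/0.196944
= 439.16 K

439.16 K


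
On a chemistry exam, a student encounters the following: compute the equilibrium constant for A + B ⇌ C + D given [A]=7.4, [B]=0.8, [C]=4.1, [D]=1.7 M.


Kc = [C][D]/([A][B])
= (4.1^1 × 1.7^1)/(7.4^1 × 0.8^1)
= 6.97/5.92
= 1.177

1.177


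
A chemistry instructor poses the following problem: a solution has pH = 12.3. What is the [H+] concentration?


[H+] = 10^(-pH) = 10^(-12.3)
= 5.01×10^-13 M

5.01×10^-13 M


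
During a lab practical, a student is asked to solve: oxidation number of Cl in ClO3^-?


x + 3(-2) = -1, so x = +5
Oxidation number: +5

+5


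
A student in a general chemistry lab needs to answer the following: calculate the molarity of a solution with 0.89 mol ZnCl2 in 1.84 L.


M = n/V = 0.89/1.84 = 0.484 mol/L

0.484 M


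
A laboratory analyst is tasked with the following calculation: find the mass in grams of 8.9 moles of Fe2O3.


M(Fe2O3) = 159.7 g/mol
mass = n × M = 8.9 × 159.7 = 1421.33 g

1421.33 g


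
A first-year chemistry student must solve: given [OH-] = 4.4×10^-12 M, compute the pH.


pOH = -log10([OH-]) = -log10(4.4×10^-12)
= 12 - log10(4.4) = 11.36
pH = 14 - pOH = 14 - 11.36 = 2.64

2.64


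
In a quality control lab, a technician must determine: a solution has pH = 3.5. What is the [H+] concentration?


[H+] = 10^(-pH) = 10^(-3.5)
= 3.16×10^-4 M

3.16×10^-4 M


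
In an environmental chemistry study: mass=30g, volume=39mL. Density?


ρ = mass/volume
= 30/39
= 0.769 g/mL

0.769 g/mL


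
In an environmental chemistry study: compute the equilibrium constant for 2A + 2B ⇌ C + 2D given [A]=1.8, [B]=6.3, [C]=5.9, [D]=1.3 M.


Kc = [C][D]^2/([A]^2[B]^2)
= (5.9^1 × 1.3^2)/(1.8^2 × 6.3^2)
= 9.971/128.5956
= 0.07754

0.07754


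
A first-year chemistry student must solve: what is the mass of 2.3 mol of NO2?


M(NO2) = 46.01 g/mol
mass = n × M = 2.3 × 46.01 = 105.82 g

105.82 g


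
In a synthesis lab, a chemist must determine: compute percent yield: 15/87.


% yield = actual/theoretical × 100
= 15/87 × 100
= 17.24%

17.24%


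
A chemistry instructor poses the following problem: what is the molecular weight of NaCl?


M(NaCl) = 1×22.99 + 1×35.45
= 22.99 + 35.45
= 58.44 g/mol

58.44 g/mol


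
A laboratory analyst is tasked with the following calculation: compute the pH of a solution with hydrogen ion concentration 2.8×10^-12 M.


pH = -log10([H+]) = -log10(2.8×10^-12)
= 12 - log10(2.8)
= 12 - 0.45
= 11.55

11.55


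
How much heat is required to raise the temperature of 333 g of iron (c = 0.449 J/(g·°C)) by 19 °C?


q = mcΔT = 333 × 0.449 × 19
= 2840.82 J

2840.82 J


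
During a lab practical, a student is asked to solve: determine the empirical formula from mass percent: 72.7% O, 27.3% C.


Assume 100 g sample. Moles of each element:
  O: 72.7/16.0 = 4.544 mol
  C: 27.3/12.01 = 2.273 mol
Divide by smallest (2.273):
  O: 4.544/2.273 = 2.0
  C: 2.273/2.273 = 1.0
Empirical formula: CO2

CO2


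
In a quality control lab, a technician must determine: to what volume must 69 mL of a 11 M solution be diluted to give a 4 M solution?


C1V1 = C2V2
11 × 69 = 4 × V2
V2 = 759/4 = 189.75 mL

189.75 mL


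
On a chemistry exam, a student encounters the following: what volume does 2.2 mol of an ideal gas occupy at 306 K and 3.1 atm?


PV = nRT  (R = 0.08206 L·atm/(mol·K))
V = nRT/P = 2.2×0.08206×306/3.1
= 17.82 L

17.82 L


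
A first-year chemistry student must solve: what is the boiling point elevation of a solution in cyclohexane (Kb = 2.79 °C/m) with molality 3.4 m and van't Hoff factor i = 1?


ΔTb = Kb × m × i
= 2.79 × 3.4 × 1
= 9.486 °C

9.486 °C


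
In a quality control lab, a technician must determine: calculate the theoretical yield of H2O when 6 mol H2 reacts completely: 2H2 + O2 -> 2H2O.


Mole ratio H2O:H2 = 2:2
n(H2O) = 6 × 2/2 = 6.000 mol
mass = 6.000 × 18.02 = 108.12 g

108.12 g


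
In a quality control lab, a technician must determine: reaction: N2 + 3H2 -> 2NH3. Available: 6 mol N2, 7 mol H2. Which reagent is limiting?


Mole ratio available / coefficient:
  N2: 6/1 = 6.000
  H2: 7/3 = 2.333
Smaller ratio is limiting.

H2


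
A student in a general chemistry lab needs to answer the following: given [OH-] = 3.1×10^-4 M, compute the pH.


pOH = -log10([OH-]) = -log10(3.1×10^-4)
= 4 - log10(3.1) = 3.51
pH = 14 - pOH = 14 - 3.51 = 10.49

10.49


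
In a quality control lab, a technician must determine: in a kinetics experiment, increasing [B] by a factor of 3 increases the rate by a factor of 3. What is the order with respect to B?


rate ∝ [B]^n
3^n = 3 → n = 1
Order in B: 1

1


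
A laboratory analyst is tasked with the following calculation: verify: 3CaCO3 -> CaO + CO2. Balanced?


Equation: 3CaCO3 -> CaO + CO2
Check atoms: C: 3≠1, Ca: 3≠1, O: 9≠3
Not balanced

No, not balanced


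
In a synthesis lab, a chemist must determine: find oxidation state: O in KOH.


O is usually -2
Oxidation number: -2

-2


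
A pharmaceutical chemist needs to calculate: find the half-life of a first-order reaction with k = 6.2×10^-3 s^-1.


t½ = ln2/k = 0.693147/(6.2×10^-3 s^-1)
= 111.8 s

111.8 s


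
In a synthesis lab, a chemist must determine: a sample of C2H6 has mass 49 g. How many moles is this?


M(C2H6) = 30.07 g/mol
n = mass/M = 49/30.07 = 1.6295 mol

1.6295 mol


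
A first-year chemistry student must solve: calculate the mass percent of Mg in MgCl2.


M(MgCl2) = 1×24.31 + 2×35.45 = 95.21 g/mol
Mass of Mg = 1 × 24.31 = 24.31 g/mol
% Mg = 24.31/95.21 × 100 = 25.53%

25.53%


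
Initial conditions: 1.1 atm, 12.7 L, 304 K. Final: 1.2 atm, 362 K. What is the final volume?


P1V1/T1 = P2V2/T2
V2 = P1V1T2/(T1P2)
= 1.1×12.7×362/(304×1.2)
= 13.863 L

13.863 L


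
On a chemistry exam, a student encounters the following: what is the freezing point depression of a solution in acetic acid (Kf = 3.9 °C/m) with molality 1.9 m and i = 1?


ΔTf = Kf × m × i
= 3.9 × 1.9 × 1
= 7.41 °C

7.41 °C


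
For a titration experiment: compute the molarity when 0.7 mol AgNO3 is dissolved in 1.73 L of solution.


M = n/V = 0.7/1.73 = 0.405 mol/L

0.405 M


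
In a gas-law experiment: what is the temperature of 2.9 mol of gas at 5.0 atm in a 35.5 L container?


PV = nRT  (R = 0.08206 L·atm/(mol·K))
T = PV/(nR) = 5.0×35.5/(2.9×0.08206)
= 177.50/0.237974
= 745.88 K

745.88 K


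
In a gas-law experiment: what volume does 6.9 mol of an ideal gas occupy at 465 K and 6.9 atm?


PV = nRT  (R = 0.08206 L·atm/(mol·K))
V = nRT/P = 6.9×0.08206×465/6.9
= 38.158 L

38.158 L


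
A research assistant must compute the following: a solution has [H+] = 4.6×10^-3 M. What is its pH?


pH = -log10([H+]) = -log10(4.6×10^-3)
= 3 - log10(4.6)
= 3 - 0.66
= 2.34

2.34


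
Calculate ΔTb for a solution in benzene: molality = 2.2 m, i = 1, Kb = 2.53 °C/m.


ΔTb = Kb × m × i
= 2.53 × 2.2 × 1
= 5.566 °C

5.566 °C


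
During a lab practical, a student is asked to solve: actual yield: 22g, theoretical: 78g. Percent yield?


% yield = actual/theoretical × 100
= 22/78 × 100
= 28.21%

28.21%


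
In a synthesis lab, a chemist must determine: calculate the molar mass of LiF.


M(LiF) = 1×6.94 + 1×19.0
= 6.94 + 19.0
= 25.94 g/mol

25.94 g/mol


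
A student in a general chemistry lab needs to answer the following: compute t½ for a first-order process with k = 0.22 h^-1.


t½ = ln2/k = 0.693147/(0.22 h^-1)
= 3.151 h

3.151 h


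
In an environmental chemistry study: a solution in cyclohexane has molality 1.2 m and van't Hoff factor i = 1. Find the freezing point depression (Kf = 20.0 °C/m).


ΔTf = Kf × m × i
= 20.0 × 1.2 × 1
= 24.0 °C

24.0 °C


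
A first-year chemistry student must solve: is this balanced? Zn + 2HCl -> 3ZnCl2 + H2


Equation: Zn + 2HCl -> 3ZnCl2 + H2
Check atoms: Cl: 2≠6, H: 2=2, Zn: 1≠3
Not balanced

No, not balanced


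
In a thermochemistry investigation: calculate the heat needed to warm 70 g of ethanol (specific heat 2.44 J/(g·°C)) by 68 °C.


q = mcΔT = 70 × 2.44 × 68
= 11614.40 J

11614.40 J


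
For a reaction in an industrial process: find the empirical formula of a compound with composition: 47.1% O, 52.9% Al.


Assume 100 g sample. Moles of each element:
  O: 47.1/16.0 = 2.944 mol
  Al: 52.9/26.98 = 1.961 mol
Divide by smallest (1.961):
  O: 2.944/1.961 = 1.5
  Al: 1.961/1.961 = 1.0
Multiply all ratios by 2 to obtain whole numbers.
Empirical formula: Al2O3

Al2O3


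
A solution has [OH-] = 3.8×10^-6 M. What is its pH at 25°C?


pOH = -log10([OH-]) = -log10(3.8×10^-6)
= 6 - log10(3.8) = 5.42
pH = 14 - pOH = 14 - 5.42 = 8.58

8.58


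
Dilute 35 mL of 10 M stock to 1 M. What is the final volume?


C1V1 = C2V2
10 × 35 = 1 × V2
V2 = 350/1 = 350.0 mL

350.0 mL


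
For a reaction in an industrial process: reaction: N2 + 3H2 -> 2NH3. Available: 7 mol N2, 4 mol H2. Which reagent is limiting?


Mole ratio available / coefficient:
  N2: 7/1 = 7.000
  H2: 4/3 = 1.333
Smaller ratio is limiting.

H2


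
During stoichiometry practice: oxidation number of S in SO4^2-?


x + 4(-2) = -2, so x = +6
Oxidation number: +6

+6


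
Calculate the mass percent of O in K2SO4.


M(K2SO4) = 2×39.1 + 1×32.07 + 4×16.0 = 174.27 g/mol
Mass of O = 4 × 16.0 = 64.00 g/mol
% O = 64.00/174.27 × 100 = 36.72%

36.72%


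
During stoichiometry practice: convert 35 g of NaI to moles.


M(NaI) = 149.89 g/mol
n = mass/M = 35/149.89 = 0.2335 mol

0.2335 mol


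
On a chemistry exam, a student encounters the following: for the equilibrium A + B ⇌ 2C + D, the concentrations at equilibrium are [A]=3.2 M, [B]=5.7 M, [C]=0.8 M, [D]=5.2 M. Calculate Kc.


Kc = [C]^2[D]/([A][B])
= (0.8^2 × 5.2^1)/(3.2^1 × 5.7^1)
= 3.328/18.24
= 0.1825

0.1825


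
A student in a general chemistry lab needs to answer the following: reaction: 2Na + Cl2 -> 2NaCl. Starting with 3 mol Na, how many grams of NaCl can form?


Mole ratio NaCl:Na = 2:2
n(NaCl) = 3 × 2/2 = 3.000 mol
mass = 3.000 × 58.44 = 175.32 g

175.32 g


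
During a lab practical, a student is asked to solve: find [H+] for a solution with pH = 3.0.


[H+] = 10^(-pH) = 10^(-3.0)
= 1.0×10^-3 M

1.0×10^-3 M


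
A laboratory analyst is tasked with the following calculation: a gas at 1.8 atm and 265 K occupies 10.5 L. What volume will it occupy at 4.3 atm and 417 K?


P1V1/T1 = P2V2/T2
V2 = P1V1T2/(T1P2)
= 1.8×10.5×417/(265×4.3)
= 6.916 L

6.916 L


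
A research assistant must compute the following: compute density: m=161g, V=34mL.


ρ = mass/volume
= 161/34
= 4.735 g/mL

4.735 g/mL


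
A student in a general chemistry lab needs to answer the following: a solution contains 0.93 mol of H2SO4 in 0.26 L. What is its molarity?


M = n/V = 0.93/0.26 = 3.577 mol/L

3.577 M


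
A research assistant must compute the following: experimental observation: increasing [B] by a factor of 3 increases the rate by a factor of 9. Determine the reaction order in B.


rate ∝ [B]^n
3^n = 9 → n = 2
Order in B: 2

2


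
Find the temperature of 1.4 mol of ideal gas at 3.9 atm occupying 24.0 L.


PV = nRT  (R = 0.08206 L·atm/(mol·K))
T = PV/(nR) = 3.9×24.0/(1.4×0.08206)
= 93.60/0.114884
= 814.73 K

814.73 K


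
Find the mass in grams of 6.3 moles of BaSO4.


M(BaSO4) = 233.4 g/mol
mass = n × M = 6.3 × 233.4 = 1470.42 g

1470.42 g


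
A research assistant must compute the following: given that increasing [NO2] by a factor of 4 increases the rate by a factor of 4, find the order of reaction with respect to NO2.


rate ∝ [NO2]^n
4^n = 4 → n = 1
Order in NO2: 1

1


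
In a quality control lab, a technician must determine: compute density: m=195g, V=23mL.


ρ = mass/volume
= 195/23
= 8.478 g/mL

8.478 g/mL


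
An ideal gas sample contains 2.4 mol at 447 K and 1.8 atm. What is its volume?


PV = nRT  (R = 0.08206 L·atm/(mol·K))
V = nRT/P = 2.4×0.08206×447/1.8
= 48.908 L

48.908 L


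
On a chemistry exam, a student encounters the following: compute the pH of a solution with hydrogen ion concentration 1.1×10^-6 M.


pH = -log10([H+]) = -log10(1.1×10^-6)
= 6 - log10(1.1)
= 6 - 0.04
= 5.96

5.96


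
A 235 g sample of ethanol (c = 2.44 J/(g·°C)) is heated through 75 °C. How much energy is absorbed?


q = mcΔT = 235 × 2.44 × 75
= 43005.00 J

43005.00 J


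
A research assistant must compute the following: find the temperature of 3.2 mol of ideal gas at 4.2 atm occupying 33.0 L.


PV = nRT  (R = 0.08206 L·atm/(mol·K))
T = PV/(nR) = 4.2×33.0/(3.2×0.08206)
= 138.60/0.262592
= 527.82 K

527.82 K


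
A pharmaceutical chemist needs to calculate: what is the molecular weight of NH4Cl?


M(NH4Cl) = 1×14.01 + 4×1.008 + 1×35.45
= 14.01 + 4.03 + 35.45
= 53.49 g/mol

53.49 g/mol


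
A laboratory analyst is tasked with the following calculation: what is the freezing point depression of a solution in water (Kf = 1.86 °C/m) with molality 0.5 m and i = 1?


ΔTf = Kf × m × i
= 1.86 × 0.5 × 1
= 0.93 °C

0.93 °C


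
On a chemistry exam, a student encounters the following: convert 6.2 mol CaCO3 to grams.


M(CaCO3) = 100.09 g/mol
mass = n × M = 6.2 × 100.09 = 620.56 g

620.56 g


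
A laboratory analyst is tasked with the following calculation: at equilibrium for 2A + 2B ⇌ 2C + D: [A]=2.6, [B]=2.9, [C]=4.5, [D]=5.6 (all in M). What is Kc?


Kc = [C]^2[D]/([A]^2[B]^2)
= (4.5^2 × 5.6^1)/(2.6^2 × 2.9^2)
= 113.4/56.8516
= 1.995

1.995


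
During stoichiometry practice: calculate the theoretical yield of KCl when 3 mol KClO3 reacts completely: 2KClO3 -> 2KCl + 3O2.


Mole ratio KCl:KClO3 = 2:2
n(KCl) = 3 × 2/2 = 3.000 mol
mass = 3.000 × 74.55 = 223.65 g

223.65 g


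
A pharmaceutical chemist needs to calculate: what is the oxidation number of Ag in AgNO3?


Ag is +1
Oxidation number: +1

+1


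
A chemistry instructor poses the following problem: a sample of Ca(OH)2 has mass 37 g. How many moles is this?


M(Ca(OH)2) = 74.1 g/mol
n = mass/M = 37/74.1 = 0.4993 mol

0.4993 mol


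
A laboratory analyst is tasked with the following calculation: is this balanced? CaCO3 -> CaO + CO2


Equation: CaCO3 -> CaO + CO2
Check atoms: C: 1=1, Ca: 1=1, O: 3=3
Balanced

Yes, balanced


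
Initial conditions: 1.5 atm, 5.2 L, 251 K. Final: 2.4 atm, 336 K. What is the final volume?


P1V1/T1 = P2V2/T2
V2 = P1V1T2/(T1P2)
= 1.5×5.2×336/(251×2.4)
= 4.351 L

4.351 L


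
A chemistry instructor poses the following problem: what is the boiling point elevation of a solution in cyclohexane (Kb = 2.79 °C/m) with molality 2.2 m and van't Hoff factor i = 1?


ΔTb = Kb × m × i
= 2.79 × 2.2 × 1
= 6.138 °C

6.138 °C


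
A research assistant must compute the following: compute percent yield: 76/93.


% yield = actual/theoretical × 100
= 76/93 × 100
= 81.72%

81.72%


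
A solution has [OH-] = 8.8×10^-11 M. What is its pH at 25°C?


pOH = -log10([OH-]) = -log10(8.8×10^-11)
= 11 - log10(8.8) = 10.06
pH = 14 - pOH = 14 - 10.06 = 3.94

3.94


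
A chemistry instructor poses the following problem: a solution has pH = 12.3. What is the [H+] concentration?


[H+] = 10^(-pH) = 10^(-12.3)
= 5.01×10^-13 M

5.01×10^-13 M


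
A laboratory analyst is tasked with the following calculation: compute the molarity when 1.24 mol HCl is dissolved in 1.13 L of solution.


M = n/V = 1.24/1.13 = 1.097 mol/L

1.097 M


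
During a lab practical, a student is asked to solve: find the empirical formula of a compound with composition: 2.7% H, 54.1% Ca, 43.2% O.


Assume 100 g sample. Moles of each element:
  H: 2.7/1.008 = 2.679 mol
  Ca: 54.1/40.08 = 1.35 mol
  O: 43.2/16.0 = 2.7 mol
Divide by smallest (1.35):
  H: 2.679/1.35 = 1.98
  Ca: 1.35/1.35 = 1.0
  O: 2.7/1.35 = 2.0
Empirical formula: CaO2H2

CaO2H2


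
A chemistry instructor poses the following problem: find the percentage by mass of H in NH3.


M(NH3) = 1×14.01 + 3×1.008 = 17.034 g/mol
Mass of H = 3 × 1.008 = 3.024 g/mol
% H = 3.024/17.034 × 100 = 17.75%

17.75%


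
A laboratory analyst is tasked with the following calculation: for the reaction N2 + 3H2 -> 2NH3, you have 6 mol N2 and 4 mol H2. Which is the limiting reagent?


Mole ratio available / coefficient:
  N2: 6/1 = 6.000
  H2: 4/3 = 1.333
Smaller ratio is limiting.

H2


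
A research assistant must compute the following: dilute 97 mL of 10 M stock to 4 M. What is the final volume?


C1V1 = C2V2
10 × 97 = 4 × V2
V2 = 970/4 = 242.5 mL

242.5 mL


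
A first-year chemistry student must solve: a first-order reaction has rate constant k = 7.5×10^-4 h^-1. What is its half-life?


t½ = ln2/k = 0.693147/(7.5×10^-4 h^-1)
= 924.2 h

924.2 h


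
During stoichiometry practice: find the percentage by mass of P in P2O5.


M(P2O5) = 2×30.97 + 5×16.0 = 141.94 g/mol
Mass of P = 2 × 30.97 = 61.94 g/mol
% P = 61.94/141.94 × 100 = 43.64%

43.64%


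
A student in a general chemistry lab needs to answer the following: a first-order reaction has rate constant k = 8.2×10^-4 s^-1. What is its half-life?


t½ = ln2/k = 0.693147/(8.2×10^-4 s^-1)
= 845.3 s

845.3 s


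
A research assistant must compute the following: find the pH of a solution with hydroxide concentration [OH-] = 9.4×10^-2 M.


pOH = -log10([OH-]) = -log10(9.4×10^-2)
= 2 - log10(9.4) = 1.03
pH = 14 - pOH = 14 - 1.03 = 12.97

12.97


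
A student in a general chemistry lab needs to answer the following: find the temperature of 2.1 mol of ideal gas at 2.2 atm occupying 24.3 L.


PV = nRT  (R = 0.08206 L·atm/(mol·K))
T = PV/(nR) = 2.2×24.3/(2.1×0.08206)
= 53.46/0.172326
= 310.23 K

310.23 K


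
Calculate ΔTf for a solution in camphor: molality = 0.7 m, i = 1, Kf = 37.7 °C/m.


ΔTf = Kf × m × i
= 37.7 × 0.7 × 1
= 26.39 °C

26.39 °C


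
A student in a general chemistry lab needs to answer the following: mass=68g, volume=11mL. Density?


ρ = mass/volume
= 68/11
= 6.182 g/mL

6.182 g/mL


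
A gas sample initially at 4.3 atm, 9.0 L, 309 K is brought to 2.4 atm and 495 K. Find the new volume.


P1V1/T1 = P2V2/T2
V2 = P1V1T2/(T1P2)
= 4.3×9.0×495/(309×2.4)
= 25.831 L

25.831 L


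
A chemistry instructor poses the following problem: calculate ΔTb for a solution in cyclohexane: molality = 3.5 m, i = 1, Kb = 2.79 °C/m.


ΔTb = Kb × m × i
= 2.79 × 3.5 × 1
= 9.765 °C

9.765 °C


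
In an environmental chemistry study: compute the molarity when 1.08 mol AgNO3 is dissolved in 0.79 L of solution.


M = n/V = 1.08/0.79 = 1.367 mol/L

1.367 M


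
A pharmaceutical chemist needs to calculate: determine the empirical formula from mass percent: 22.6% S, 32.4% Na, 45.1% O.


Assume 100 g sample. Moles of each element:
  S: 22.6/32.07 = 0.705 mol
  Na: 32.4/22.99 = 1.409 mol
  O: 45.1/16.0 = 2.819 mol
Divide by smallest (0.705):
  S: 0.705/0.705 = 1.0
  Na: 1.409/0.705 = 2.0
  O: 2.819/0.705 = 4.0
Empirical formula: Na2SO4

Na2SO4


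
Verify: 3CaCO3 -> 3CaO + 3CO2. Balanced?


Equation: 3CaCO3 -> 3CaO + 3CO2
Check atoms: C: 3=3, Ca: 3=3, O: 9=9
Balanced

Yes, balanced


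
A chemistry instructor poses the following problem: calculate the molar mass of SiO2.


M(SiO2) = 1×28.09 + 2×16.0
= 28.09 + 32.0
= 60.09 g/mol

60.09 g/mol


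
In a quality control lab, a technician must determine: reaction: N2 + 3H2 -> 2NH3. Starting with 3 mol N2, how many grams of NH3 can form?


Mole ratio NH3:N2 = 2:1
n(NH3) = 3 × 2/1 = 6.000 mol
mass = 6.000 × 17.03 = 102.18 g

102.18 g


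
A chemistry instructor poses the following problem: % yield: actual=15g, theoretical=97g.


% yield = actual/theoretical × 100
= 15/97 × 100
= 15.46%

15.46%


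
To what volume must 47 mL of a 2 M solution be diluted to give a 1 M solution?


C1V1 = C2V2
2 × 47 = 1 × V2
V2 = 94/1 = 94.0 mL

94.0 mL


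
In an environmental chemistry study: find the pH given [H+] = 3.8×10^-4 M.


pH = -log10([H+]) = -log10(3.8×10^-4)
= 4 - log10(3.8)
= 4 - 0.58
= 3.42

3.42


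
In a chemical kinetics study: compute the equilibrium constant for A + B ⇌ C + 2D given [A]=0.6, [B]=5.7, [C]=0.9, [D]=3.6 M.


Kc = [C][D]^2/([A][B])
= (0.9^1 × 3.6^2)/(0.6^1 × 5.7^1)
= 11.664/3.42
= 3.411

3.411


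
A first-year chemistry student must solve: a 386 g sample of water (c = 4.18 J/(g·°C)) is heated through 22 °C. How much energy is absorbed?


q = mcΔT = 386 × 4.18 × 22
= 35496.56 J

35496.56 J


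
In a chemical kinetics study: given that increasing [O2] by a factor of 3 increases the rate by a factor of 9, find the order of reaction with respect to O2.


rate ∝ [O2]^n
3^n = 9 → n = 2
Order in O2: 2

2


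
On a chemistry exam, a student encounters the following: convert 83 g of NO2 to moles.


M(NO2) = 46.01 g/mol
n = mass/M = 83/46.01 = 1.804 mol

1.804 mol


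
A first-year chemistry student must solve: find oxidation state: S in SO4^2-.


x + 4(-2) = -2, so x = +6
Oxidation number: +6

+6


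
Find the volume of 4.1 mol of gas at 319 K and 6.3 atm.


PV = nRT  (R = 0.08206 L·atm/(mol·K))
V = nRT/P = 4.1×0.08206×319/6.3
= 17.036 L

17.036 L


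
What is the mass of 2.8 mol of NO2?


M(NO2) = 46.01 g/mol
mass = n × M = 2.8 × 46.01 = 128.83 g

128.83 g


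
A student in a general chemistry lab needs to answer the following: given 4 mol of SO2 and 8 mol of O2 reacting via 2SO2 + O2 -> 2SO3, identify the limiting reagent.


Mole ratio available / coefficient:
  SO2: 4/2 = 2.000
  O2: 8/1 = 8.000
Smaller ratio is limiting.

SO2


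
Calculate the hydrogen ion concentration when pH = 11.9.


[H+] = 10^(-pH) = 10^(-11.9)
= 1.26×10^-12 M

1.26×10^-12 M


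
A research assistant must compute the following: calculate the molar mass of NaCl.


M(NaCl) = 1×22.99 + 1×35.45
= 22.99 + 35.45
= 58.44 g/mol

58.44 g/mol


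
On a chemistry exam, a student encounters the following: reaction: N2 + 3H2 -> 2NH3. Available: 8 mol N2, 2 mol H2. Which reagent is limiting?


Mole ratio available / coefficient:
  N2: 8/1 = 8.000
  H2: 2/3 = 0.667
Smaller ratio is limiting.

H2


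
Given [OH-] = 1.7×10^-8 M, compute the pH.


pOH = -log10([OH-]) = -log10(1.7×10^-8)
= 8 - log10(1.7) = 7.77
pH = 14 - pOH = 14 - 7.77 = 6.23

6.23


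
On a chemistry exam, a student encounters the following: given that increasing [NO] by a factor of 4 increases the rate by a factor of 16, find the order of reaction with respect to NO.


rate ∝ [NO]^n
4^n = 16 → n = 2
Order in NO: 2

2


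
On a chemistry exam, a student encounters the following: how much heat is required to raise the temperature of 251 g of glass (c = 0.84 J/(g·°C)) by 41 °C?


q = mcΔT = 251 × 0.84 × 41
= 8644.44 J

8644.44 J


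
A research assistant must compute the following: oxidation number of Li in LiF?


Group 1 metal: +1
Oxidation number: +1

+1


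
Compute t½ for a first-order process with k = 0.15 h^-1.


t½ = ln2/k = 0.693147/(0.15 h^-1)
= 4.621 h

4.621 h


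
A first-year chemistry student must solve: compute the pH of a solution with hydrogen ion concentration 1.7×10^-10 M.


pH = -log10([H+]) = -log10(1.7×10^-10)
= 10 - log10(1.7)
= 10 - 0.23
= 9.77

9.77


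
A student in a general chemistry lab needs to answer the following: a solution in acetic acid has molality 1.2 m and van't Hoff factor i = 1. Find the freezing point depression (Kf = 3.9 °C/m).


ΔTf = Kf × m × i
= 3.9 × 1.2 × 1
= 4.68 °C

4.68 °C


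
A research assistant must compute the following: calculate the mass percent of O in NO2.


M(NO2) = 1×14.01 + 2×16.0 = 46.01 g/mol
Mass of O = 2 × 16.0 = 32.00 g/mol
% O = 32.00/46.01 × 100 = 69.55%

69.55%


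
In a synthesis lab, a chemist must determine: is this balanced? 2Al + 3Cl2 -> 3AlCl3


Equation: 2Al + 3Cl2 -> 3AlCl3
Check atoms: Al: 2≠3, Cl: 6≠9
Not balanced

No, not balanced


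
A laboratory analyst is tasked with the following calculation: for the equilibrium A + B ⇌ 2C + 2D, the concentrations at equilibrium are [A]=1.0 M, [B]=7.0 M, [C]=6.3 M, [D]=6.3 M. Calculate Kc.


Kc = [C]^2[D]^2/([A][B])
= (6.3^2 × 6.3^2)/(1.0^1 × 7.0^1)
= 1575.2961/7
= 225.0

225.0


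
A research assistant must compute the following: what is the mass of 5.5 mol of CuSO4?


M(CuSO4) = 159.62 g/mol
mass = n × M = 5.5 × 159.62 = 877.91 g

877.91 g


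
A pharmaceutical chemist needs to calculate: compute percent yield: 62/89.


% yield = actual/theoretical × 100
= 62/89 × 100
= 69.66%

69.66%


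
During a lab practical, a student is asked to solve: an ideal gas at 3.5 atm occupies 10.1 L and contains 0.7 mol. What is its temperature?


PV = nRT  (R = 0.08206 L·atm/(mol·K))
T = PV/(nR) = 3.5×10.1/(0.7×0.08206)
= 35.35/0.057442
= 615.40 K

615.40 K


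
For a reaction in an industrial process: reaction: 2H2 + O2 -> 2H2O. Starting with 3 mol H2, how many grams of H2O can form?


Mole ratio H2O:H2 = 2:2
n(H2O) = 3 × 2/2 = 3.000 mol
mass = 3.000 × 18.02 = 54.06 g

54.06 g


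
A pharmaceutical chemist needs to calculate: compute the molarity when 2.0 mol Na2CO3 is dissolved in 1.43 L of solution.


M = n/V = 2.0/1.43 = 1.399 mol/L

1.399 M


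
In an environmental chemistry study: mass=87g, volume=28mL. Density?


ρ = mass/volume
= 87/28
= 3.107 g/mL

3.107 g/mL


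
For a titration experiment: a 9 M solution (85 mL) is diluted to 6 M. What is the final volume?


C1V1 = C2V2
9 × 85 = 6 × V2
V2 = 765/6 = 127.5 mL

127.5 mL


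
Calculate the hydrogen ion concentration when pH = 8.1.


[H+] = 10^(-pH) = 10^(-8.1)
= 7.94×10^-9 M

7.94×10^-9 M


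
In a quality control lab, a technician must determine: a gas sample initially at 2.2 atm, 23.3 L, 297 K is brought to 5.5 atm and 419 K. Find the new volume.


P1V1/T1 = P2V2/T2
V2 = P1V1T2/(T1P2)
= 2.2×23.3×419/(297×5.5)
= 13.148 L

13.148 L


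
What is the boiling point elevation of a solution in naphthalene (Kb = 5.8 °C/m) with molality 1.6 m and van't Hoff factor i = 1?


ΔTb = Kb × m × i
= 5.8 × 1.6 × 1
= 9.28 °C

9.28 °C


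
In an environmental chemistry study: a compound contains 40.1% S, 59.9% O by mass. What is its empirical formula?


Assume 100 g sample. Moles of each element:
  S: 40.1/32.07 = 1.25 mol
  O: 59.9/16.0 = 3.744 mol
Divide by smallest (1.25):
  S: 1.25/1.25 = 1.0
  O: 3.744/1.25 = 3.0
Empirical formula: SO3

SO3


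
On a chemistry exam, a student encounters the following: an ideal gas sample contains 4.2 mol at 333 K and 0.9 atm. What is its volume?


PV = nRT  (R = 0.08206 L·atm/(mol·K))
V = nRT/P = 4.2×0.08206×333/0.9
= 127.521 L

127.521 L


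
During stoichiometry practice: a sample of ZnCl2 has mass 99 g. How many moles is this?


M(ZnCl2) = 136.28 g/mol
n = mass/M = 99/136.28 = 0.7264 mol

0.7264 mol


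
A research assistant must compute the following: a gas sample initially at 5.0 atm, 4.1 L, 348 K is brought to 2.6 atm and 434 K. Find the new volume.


P1V1/T1 = P2V2/T2
V2 = P1V1T2/(T1P2)
= 5.0×4.1×434/(348×2.6)
= 9.833 L

9.833 L


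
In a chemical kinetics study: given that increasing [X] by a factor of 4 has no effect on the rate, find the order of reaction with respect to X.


rate ∝ [X]^n
rate ∝ [X]^0
Order in X: 0

0


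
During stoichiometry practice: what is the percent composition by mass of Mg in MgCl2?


M(MgCl2) = 1×24.31 + 2×35.45 = 95.21 g/mol
Mass of Mg = 1 × 24.31 = 24.31 g/mol
% Mg = 24.31/95.21 × 100 = 25.53%

25.53%


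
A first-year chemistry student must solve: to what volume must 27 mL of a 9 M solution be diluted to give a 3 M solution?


C1V1 = C2V2
9 × 27 = 3 × V2
V2 = 243/3 = 81.0 mL

81.0 mL


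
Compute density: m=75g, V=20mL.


ρ = mass/volume
= 75/20
= 3.75 g/mL

3.75 g/mL


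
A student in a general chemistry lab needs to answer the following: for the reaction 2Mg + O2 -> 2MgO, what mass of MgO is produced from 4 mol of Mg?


Mole ratio MgO:Mg = 2:2
n(MgO) = 4 × 2/2 = 4.000 mol
mass = 4.000 × 40.31 = 161.24 g

161.24 g


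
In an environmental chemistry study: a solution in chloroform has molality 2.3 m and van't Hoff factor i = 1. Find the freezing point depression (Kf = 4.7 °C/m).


ΔTf = Kf × m × i
= 4.7 × 2.3 × 1
= 10.81 °C

10.81 °C


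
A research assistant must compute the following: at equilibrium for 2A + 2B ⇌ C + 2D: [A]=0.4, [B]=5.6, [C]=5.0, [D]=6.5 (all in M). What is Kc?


Kc = [C][D]^2/([A]^2[B]^2)
= (5.0^1 × 6.5^2)/(0.4^2 × 5.6^2)
= 211.25/5.0176
= 42.10

42.10


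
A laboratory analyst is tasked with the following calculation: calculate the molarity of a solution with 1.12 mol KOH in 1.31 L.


M = n/V = 1.12/1.31 = 0.855 mol/L

0.855 M


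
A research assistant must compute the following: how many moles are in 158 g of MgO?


M(MgO) = 40.31 g/mol
n = mass/M = 158/40.31 = 3.9196 mol

3.9196 mol


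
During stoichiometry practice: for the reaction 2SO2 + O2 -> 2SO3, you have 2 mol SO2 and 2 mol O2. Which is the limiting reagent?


Mole ratio available / coefficient:
  SO2: 2/2 = 1.000
  O2: 2/1 = 2.000
Smaller ratio is limiting.

SO2


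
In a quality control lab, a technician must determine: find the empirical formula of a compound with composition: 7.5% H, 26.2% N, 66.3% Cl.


Assume 100 g sample. Moles of each element:
  H: 7.5/1.008 = 7.44 mol
  N: 26.2/14.01 = 1.87 mol
  Cl: 66.3/35.45 = 1.87 mol
Divide by smallest (1.87):
  H: 7.44/1.87 = 3.98
  N: 1.87/1.87 = 1.0
  Cl: 1.87/1.87 = 1.0
Empirical formula: NH4Cl

NH4Cl


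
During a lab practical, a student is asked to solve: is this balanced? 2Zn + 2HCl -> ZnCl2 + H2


Equation: 2Zn + 2HCl -> ZnCl2 + H2
Check atoms: Cl: 2=2, H: 2=2, Zn: 2≠1
Not balanced

No, not balanced


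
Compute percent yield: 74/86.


% yield = actual/theoretical × 100
= 74/86 × 100
= 86.05%

86.05%


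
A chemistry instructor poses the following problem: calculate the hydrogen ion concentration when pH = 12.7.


[H+] = 10^(-pH) = 10^(-12.7)
= 2.0×10^-13 M

2.0×10^-13 M


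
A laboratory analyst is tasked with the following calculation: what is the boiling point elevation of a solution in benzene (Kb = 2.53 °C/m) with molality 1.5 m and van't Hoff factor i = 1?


ΔTb = Kb × m × i
= 2.53 × 1.5 × 1
= 3.795 °C

3.795 °C


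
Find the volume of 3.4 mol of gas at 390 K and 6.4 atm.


PV = nRT  (R = 0.08206 L·atm/(mol·K))
V = nRT/P = 3.4×0.08206×390/6.4
= 17.002 L

17.002 L


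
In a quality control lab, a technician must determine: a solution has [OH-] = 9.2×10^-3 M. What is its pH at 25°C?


pOH = -log10([OH-]) = -log10(9.2×10^-3)
= 3 - log10(9.2) = 2.04
pH = 14 - pOH = 14 - 2.04 = 11.96

11.96


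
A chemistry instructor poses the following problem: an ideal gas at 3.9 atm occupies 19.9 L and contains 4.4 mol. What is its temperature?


PV = nRT  (R = 0.08206 L·atm/(mol·K))
T = PV/(nR) = 3.9×19.9/(4.4×0.08206)
= 77.61/0.361064
= 214.95 K

214.95 K


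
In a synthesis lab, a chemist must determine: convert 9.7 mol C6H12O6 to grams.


M(C6H12O6) = 180.16 g/mol
mass = n × M = 9.7 × 180.16 = 1747.55 g

1747.55 g


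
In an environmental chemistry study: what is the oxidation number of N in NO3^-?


x + 3(-2) = -1, so x = +5
Oxidation number: +5

+5


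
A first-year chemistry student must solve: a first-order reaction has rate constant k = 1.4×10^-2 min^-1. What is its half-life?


t½ = ln2/k = 0.693147/(1.4×10^-2 min^-1)
= 49.51 min

49.51 min


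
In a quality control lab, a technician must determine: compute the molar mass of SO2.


M(SO2) = 1×32.07 + 2×16.0
= 32.07 + 32.0
= 64.07 g/mol

64.07 g/mol


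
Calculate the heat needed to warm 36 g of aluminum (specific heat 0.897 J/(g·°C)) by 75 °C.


q = mcΔT = 36 × 0.897 × 75
= 2421.90 J

2421.90 J


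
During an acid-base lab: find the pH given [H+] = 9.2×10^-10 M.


pH = -log10([H+]) = -log10(9.2×10^-10)
= 10 - log10(9.2)
= 10 - 0.96
= 9.04

9.04


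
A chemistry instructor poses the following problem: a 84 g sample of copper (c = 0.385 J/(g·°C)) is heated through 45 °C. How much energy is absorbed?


q = mcΔT = 84 × 0.385 × 45
= 1455.30 J

1455.30 J


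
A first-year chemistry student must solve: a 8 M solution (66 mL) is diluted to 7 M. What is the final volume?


C1V1 = C2V2
8 × 66 = 7 × V2
V2 = 528/7 = 75.43 mL

75.43 mL


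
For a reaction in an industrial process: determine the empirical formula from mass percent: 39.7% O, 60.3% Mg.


Assume 100 g sample. Moles of each element:
  O: 39.7/16.0 = 2.481 mol
  Mg: 60.3/24.31 = 2.48 mol
Divide by smallest (2.48):
  O: 2.481/2.48 = 1.0
  Mg: 2.48/2.48 = 1.0
Empirical formula: MgO

MgO


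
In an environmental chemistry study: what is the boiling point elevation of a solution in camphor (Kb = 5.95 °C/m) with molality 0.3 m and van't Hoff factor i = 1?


ΔTb = Kb × m × i
= 5.95 × 0.3 × 1
= 1.785 °C

1.785 °C


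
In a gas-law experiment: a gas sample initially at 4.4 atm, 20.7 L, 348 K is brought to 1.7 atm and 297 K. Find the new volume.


P1V1/T1 = P2V2/T2
V2 = P1V1T2/(T1P2)
= 4.4×20.7×297/(348×1.7)
= 45.725 L

45.725 L


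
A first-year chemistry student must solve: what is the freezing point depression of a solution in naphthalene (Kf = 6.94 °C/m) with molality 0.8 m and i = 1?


ΔTf = Kf × m × i
= 6.94 × 0.8 × 1
= 5.552 °C

5.552 °C


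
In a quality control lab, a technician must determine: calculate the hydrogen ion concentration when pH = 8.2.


[H+] = 10^(-pH) = 10^(-8.2)
= 6.31×10^-9 M

6.31×10^-9 M


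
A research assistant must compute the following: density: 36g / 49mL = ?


ρ = mass/volume
= 36/49
= 0.735 g/mL

0.735 g/mL


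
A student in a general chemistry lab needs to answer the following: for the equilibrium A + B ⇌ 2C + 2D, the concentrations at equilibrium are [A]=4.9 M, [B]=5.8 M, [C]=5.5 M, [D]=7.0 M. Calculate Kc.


Kc = [C]^2[D]^2/([A][B])
= (5.5^2 × 7.0^2)/(4.9^1 × 5.8^1)
= 1482.25/28.42
= 52.16

52.16


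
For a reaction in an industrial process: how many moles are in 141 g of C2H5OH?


M(C2H5OH) = 46.07 g/mol
n = mass/M = 141/46.07 = 3.0606 mol

3.0606 mol


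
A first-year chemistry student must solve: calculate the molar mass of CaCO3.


M(CaCO3) = 1×40.08 + 1×12.01 + 3×16.0
= 40.08 + 12.01 + 48.0
= 100.09 g/mol

100.09 g/mol


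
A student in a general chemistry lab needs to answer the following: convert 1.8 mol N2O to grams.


M(N2O) = 44.02 g/mol
mass = n × M = 1.8 × 44.02 = 79.24 g

79.24 g


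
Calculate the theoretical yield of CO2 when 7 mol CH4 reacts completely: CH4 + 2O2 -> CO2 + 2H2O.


Mole ratio CO2:CH4 = 1:1
n(CO2) = 7 × 1/1 = 7.000 mol
mass = 7.000 × 44.01 = 308.07 g

308.07 g


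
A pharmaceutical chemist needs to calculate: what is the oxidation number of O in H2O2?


Peroxide: O is -1
Oxidation number: -1

-1


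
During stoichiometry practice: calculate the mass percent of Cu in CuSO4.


M(CuSO4) = 1×63.55 + 1×32.07 + 4×16.0 = 159.62 g/mol
Mass of Cu = 1 × 63.55 = 63.55 g/mol
% Cu = 63.55/159.62 × 100 = 39.81%

39.81%


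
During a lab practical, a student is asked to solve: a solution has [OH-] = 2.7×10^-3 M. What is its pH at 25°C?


pOH = -log10([OH-]) = -log10(2.7×10^-3)
= 3 - log10(2.7) = 2.57
pH = 14 - pOH = 14 - 2.57 = 11.43

11.43


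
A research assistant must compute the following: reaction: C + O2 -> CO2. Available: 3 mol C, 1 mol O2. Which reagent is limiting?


Mole ratio available / coefficient:
  C: 3/1 = 3.000
  O2: 1/1 = 1.000
Smaller ratio is limiting.

O2


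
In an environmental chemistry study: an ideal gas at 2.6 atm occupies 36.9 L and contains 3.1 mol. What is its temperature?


PV = nRT  (R = 0.08206 L·atm/(mol·K))
T = PV/(nR) = 2.6×36.9/(3.1×0.08206)
= 95.94/0.254386
= 377.14 K

377.14 K


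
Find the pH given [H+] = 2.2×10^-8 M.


pH = -log10([H+]) = -log10(2.2×10^-8)
= 8 - log10(2.2)
= 8 - 0.34
= 7.66

7.66


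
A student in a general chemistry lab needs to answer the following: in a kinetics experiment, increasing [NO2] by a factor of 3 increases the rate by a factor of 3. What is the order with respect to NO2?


rate ∝ [NO2]^n
3^n = 3 → n = 1
Order in NO2: 1

1


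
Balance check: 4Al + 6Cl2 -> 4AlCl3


Equation: 4Al + 6Cl2 -> 4AlCl3
Check atoms: Al: 4=4, Cl: 12=12
Balanced

Yes, balanced


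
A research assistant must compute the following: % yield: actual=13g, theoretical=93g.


% yield = actual/theoretical × 100
= 13/93 × 100
= 13.98%

13.98%


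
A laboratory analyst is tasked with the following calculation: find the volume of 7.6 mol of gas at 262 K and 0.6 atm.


PV = nRT  (R = 0.08206 L·atm/(mol·K))
V = nRT/P = 7.6×0.08206×262/0.6
= 272.33 L

272.33 L


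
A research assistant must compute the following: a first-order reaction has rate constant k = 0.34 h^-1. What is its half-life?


t½ = ln2/k = 0.693147/(0.34 h^-1)
= 2.039 h

2.039 h


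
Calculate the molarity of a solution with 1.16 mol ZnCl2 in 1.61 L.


M = n/V = 1.16/1.61 = 0.720 mol/L

0.720 M


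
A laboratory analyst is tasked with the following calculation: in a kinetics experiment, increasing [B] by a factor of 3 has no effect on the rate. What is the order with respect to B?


rate ∝ [B]^n
rate ∝ [B]^0
Order in B: 0

0


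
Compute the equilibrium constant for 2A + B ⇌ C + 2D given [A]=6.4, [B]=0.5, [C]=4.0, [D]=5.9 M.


Kc = [C][D]^2/([A]^2[B])
= (4.0^1 × 5.9^2)/(6.4^2 × 0.5^1)
= 139.24/20.48
= 6.799

6.799


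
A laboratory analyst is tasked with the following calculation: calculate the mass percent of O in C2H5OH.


M(C2H5OH) = 2×12.01 + 6×1.008 + 1×16.0 = 46.068 g/mol
Mass of O = 1 × 16.0 = 16.00 g/mol
% O = 16.00/46.068 × 100 = 34.73%

34.73%


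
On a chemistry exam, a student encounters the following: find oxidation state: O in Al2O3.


O is usually -2
Oxidation number: -2

-2


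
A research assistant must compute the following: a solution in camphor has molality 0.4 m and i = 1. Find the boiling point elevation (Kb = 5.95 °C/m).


ΔTb = Kb × m × i
= 5.95 × 0.4 × 1
= 2.38 °C

2.38 °C


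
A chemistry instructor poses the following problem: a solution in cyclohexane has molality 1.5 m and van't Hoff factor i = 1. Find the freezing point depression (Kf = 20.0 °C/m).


ΔTf = Kf × m × i
= 20.0 × 1.5 × 1
= 30.0 °C

30.0 °C


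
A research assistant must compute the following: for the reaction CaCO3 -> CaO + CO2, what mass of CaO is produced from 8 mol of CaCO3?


Mole ratio CaO:CaCO3 = 1:1
n(CaO) = 8 × 1/1 = 8.000 mol
mass = 8.000 × 56.08 = 448.64 g

448.64 g
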